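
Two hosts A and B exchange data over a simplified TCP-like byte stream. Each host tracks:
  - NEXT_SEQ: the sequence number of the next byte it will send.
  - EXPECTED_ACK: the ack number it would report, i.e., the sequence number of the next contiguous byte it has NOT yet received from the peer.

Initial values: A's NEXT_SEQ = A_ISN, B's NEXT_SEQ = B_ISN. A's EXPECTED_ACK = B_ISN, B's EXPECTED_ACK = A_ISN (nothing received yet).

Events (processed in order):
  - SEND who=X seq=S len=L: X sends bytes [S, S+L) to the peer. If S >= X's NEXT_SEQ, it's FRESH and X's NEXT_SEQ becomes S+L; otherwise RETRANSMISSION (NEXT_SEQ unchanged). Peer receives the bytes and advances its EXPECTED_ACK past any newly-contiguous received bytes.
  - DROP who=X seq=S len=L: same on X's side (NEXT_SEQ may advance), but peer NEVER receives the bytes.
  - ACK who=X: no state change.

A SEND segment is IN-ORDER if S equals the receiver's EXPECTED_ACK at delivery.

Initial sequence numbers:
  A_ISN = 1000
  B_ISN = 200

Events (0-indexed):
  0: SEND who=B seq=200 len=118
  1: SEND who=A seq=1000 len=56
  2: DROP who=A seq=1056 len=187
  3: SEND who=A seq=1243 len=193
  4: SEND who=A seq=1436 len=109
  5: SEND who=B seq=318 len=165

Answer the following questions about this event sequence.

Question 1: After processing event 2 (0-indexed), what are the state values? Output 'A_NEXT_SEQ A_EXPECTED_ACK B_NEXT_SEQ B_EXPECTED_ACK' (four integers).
After event 0: A_seq=1000 A_ack=318 B_seq=318 B_ack=1000
After event 1: A_seq=1056 A_ack=318 B_seq=318 B_ack=1056
After event 2: A_seq=1243 A_ack=318 B_seq=318 B_ack=1056

1243 318 318 1056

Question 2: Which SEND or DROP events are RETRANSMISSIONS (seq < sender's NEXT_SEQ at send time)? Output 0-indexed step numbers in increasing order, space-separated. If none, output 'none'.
Step 0: SEND seq=200 -> fresh
Step 1: SEND seq=1000 -> fresh
Step 2: DROP seq=1056 -> fresh
Step 3: SEND seq=1243 -> fresh
Step 4: SEND seq=1436 -> fresh
Step 5: SEND seq=318 -> fresh

Answer: none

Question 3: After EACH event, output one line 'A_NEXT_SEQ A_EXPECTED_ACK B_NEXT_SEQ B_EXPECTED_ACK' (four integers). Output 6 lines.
1000 318 318 1000
1056 318 318 1056
1243 318 318 1056
1436 318 318 1056
1545 318 318 1056
1545 483 483 1056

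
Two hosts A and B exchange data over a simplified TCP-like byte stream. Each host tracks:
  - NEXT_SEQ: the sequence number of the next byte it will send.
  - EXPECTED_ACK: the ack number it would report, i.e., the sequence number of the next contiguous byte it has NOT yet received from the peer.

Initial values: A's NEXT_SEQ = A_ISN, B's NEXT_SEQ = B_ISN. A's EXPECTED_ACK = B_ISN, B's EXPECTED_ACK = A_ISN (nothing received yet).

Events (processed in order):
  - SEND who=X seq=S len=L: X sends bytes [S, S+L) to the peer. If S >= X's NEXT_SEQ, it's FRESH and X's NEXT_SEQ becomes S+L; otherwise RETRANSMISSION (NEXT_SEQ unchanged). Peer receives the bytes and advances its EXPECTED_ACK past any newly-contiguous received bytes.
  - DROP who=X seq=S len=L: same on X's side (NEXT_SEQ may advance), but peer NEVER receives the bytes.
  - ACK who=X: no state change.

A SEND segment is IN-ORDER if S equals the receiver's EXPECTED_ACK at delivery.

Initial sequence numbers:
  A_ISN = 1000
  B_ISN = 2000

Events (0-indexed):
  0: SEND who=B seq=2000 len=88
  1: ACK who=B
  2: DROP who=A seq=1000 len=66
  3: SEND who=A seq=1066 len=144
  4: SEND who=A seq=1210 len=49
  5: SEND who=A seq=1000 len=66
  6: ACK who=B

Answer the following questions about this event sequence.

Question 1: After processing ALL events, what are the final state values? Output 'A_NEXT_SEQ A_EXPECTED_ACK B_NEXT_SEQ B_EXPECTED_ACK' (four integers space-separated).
Answer: 1259 2088 2088 1259

Derivation:
After event 0: A_seq=1000 A_ack=2088 B_seq=2088 B_ack=1000
After event 1: A_seq=1000 A_ack=2088 B_seq=2088 B_ack=1000
After event 2: A_seq=1066 A_ack=2088 B_seq=2088 B_ack=1000
After event 3: A_seq=1210 A_ack=2088 B_seq=2088 B_ack=1000
After event 4: A_seq=1259 A_ack=2088 B_seq=2088 B_ack=1000
After event 5: A_seq=1259 A_ack=2088 B_seq=2088 B_ack=1259
After event 6: A_seq=1259 A_ack=2088 B_seq=2088 B_ack=1259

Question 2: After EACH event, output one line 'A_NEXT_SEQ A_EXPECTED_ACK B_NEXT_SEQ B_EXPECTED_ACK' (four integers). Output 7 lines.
1000 2088 2088 1000
1000 2088 2088 1000
1066 2088 2088 1000
1210 2088 2088 1000
1259 2088 2088 1000
1259 2088 2088 1259
1259 2088 2088 1259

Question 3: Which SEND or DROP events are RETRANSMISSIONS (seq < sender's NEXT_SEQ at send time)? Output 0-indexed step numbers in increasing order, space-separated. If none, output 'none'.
Step 0: SEND seq=2000 -> fresh
Step 2: DROP seq=1000 -> fresh
Step 3: SEND seq=1066 -> fresh
Step 4: SEND seq=1210 -> fresh
Step 5: SEND seq=1000 -> retransmit

Answer: 5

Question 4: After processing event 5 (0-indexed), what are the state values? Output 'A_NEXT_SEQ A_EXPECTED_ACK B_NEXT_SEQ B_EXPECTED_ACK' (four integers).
After event 0: A_seq=1000 A_ack=2088 B_seq=2088 B_ack=1000
After event 1: A_seq=1000 A_ack=2088 B_seq=2088 B_ack=1000
After event 2: A_seq=1066 A_ack=2088 B_seq=2088 B_ack=1000
After event 3: A_seq=1210 A_ack=2088 B_seq=2088 B_ack=1000
After event 4: A_seq=1259 A_ack=2088 B_seq=2088 B_ack=1000
After event 5: A_seq=1259 A_ack=2088 B_seq=2088 B_ack=1259

1259 2088 2088 1259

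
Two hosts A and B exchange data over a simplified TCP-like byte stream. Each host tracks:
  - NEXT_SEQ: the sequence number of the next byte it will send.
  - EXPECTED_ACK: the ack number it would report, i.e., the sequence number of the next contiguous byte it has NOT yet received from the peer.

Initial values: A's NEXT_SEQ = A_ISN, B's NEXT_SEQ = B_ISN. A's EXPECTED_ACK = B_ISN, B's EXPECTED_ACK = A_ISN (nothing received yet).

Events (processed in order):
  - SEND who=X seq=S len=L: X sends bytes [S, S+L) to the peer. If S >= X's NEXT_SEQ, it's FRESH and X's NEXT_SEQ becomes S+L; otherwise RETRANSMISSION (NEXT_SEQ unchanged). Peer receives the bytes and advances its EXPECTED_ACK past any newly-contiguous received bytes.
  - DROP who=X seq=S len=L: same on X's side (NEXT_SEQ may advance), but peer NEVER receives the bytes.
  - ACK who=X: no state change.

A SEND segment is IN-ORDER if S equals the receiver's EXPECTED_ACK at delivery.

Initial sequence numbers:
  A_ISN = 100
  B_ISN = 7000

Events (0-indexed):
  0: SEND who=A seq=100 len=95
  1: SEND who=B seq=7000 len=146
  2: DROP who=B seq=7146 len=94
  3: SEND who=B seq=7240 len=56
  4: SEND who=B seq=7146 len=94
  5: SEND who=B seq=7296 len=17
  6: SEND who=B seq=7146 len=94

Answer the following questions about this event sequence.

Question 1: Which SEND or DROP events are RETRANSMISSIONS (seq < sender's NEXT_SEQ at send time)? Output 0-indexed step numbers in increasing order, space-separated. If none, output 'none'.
Answer: 4 6

Derivation:
Step 0: SEND seq=100 -> fresh
Step 1: SEND seq=7000 -> fresh
Step 2: DROP seq=7146 -> fresh
Step 3: SEND seq=7240 -> fresh
Step 4: SEND seq=7146 -> retransmit
Step 5: SEND seq=7296 -> fresh
Step 6: SEND seq=7146 -> retransmit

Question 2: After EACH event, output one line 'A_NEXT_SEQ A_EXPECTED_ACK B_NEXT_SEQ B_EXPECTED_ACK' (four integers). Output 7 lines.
195 7000 7000 195
195 7146 7146 195
195 7146 7240 195
195 7146 7296 195
195 7296 7296 195
195 7313 7313 195
195 7313 7313 195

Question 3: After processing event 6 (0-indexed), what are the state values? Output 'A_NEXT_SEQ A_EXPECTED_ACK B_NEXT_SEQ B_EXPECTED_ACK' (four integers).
After event 0: A_seq=195 A_ack=7000 B_seq=7000 B_ack=195
After event 1: A_seq=195 A_ack=7146 B_seq=7146 B_ack=195
After event 2: A_seq=195 A_ack=7146 B_seq=7240 B_ack=195
After event 3: A_seq=195 A_ack=7146 B_seq=7296 B_ack=195
After event 4: A_seq=195 A_ack=7296 B_seq=7296 B_ack=195
After event 5: A_seq=195 A_ack=7313 B_seq=7313 B_ack=195
After event 6: A_seq=195 A_ack=7313 B_seq=7313 B_ack=195

195 7313 7313 195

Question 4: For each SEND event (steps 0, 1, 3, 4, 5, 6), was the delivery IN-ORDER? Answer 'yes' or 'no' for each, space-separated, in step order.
Step 0: SEND seq=100 -> in-order
Step 1: SEND seq=7000 -> in-order
Step 3: SEND seq=7240 -> out-of-order
Step 4: SEND seq=7146 -> in-order
Step 5: SEND seq=7296 -> in-order
Step 6: SEND seq=7146 -> out-of-order

Answer: yes yes no yes yes no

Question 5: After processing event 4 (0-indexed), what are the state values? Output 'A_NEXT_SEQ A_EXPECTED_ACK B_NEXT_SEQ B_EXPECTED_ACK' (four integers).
After event 0: A_seq=195 A_ack=7000 B_seq=7000 B_ack=195
After event 1: A_seq=195 A_ack=7146 B_seq=7146 B_ack=195
After event 2: A_seq=195 A_ack=7146 B_seq=7240 B_ack=195
After event 3: A_seq=195 A_ack=7146 B_seq=7296 B_ack=195
After event 4: A_seq=195 A_ack=7296 B_seq=7296 B_ack=195

195 7296 7296 195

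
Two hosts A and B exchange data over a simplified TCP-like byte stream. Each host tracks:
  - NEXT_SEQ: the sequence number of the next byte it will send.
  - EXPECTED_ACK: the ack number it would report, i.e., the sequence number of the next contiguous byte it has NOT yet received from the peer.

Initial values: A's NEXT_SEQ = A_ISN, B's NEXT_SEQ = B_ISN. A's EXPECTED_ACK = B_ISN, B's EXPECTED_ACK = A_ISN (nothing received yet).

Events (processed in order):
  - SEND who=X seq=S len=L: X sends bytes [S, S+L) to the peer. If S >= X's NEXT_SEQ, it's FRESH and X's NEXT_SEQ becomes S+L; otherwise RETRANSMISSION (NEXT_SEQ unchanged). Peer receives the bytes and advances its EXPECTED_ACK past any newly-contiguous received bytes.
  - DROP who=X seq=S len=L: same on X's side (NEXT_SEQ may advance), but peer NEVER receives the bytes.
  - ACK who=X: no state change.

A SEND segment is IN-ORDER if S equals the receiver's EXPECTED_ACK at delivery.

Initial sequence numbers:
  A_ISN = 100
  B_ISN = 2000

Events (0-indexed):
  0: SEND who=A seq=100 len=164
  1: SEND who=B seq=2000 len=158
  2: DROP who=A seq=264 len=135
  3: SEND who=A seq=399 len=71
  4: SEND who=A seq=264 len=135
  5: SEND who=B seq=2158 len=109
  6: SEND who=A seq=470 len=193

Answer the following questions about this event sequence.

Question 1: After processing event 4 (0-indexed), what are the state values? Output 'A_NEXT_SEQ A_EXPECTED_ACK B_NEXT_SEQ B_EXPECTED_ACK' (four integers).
After event 0: A_seq=264 A_ack=2000 B_seq=2000 B_ack=264
After event 1: A_seq=264 A_ack=2158 B_seq=2158 B_ack=264
After event 2: A_seq=399 A_ack=2158 B_seq=2158 B_ack=264
After event 3: A_seq=470 A_ack=2158 B_seq=2158 B_ack=264
After event 4: A_seq=470 A_ack=2158 B_seq=2158 B_ack=470

470 2158 2158 470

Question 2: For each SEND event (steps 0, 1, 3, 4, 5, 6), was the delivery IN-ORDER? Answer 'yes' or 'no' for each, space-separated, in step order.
Answer: yes yes no yes yes yes

Derivation:
Step 0: SEND seq=100 -> in-order
Step 1: SEND seq=2000 -> in-order
Step 3: SEND seq=399 -> out-of-order
Step 4: SEND seq=264 -> in-order
Step 5: SEND seq=2158 -> in-order
Step 6: SEND seq=470 -> in-order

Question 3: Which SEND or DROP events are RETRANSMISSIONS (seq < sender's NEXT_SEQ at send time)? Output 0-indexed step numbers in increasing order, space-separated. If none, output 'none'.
Answer: 4

Derivation:
Step 0: SEND seq=100 -> fresh
Step 1: SEND seq=2000 -> fresh
Step 2: DROP seq=264 -> fresh
Step 3: SEND seq=399 -> fresh
Step 4: SEND seq=264 -> retransmit
Step 5: SEND seq=2158 -> fresh
Step 6: SEND seq=470 -> fresh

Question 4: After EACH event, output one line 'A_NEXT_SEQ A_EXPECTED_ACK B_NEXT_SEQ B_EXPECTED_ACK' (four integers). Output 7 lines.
264 2000 2000 264
264 2158 2158 264
399 2158 2158 264
470 2158 2158 264
470 2158 2158 470
470 2267 2267 470
663 2267 2267 663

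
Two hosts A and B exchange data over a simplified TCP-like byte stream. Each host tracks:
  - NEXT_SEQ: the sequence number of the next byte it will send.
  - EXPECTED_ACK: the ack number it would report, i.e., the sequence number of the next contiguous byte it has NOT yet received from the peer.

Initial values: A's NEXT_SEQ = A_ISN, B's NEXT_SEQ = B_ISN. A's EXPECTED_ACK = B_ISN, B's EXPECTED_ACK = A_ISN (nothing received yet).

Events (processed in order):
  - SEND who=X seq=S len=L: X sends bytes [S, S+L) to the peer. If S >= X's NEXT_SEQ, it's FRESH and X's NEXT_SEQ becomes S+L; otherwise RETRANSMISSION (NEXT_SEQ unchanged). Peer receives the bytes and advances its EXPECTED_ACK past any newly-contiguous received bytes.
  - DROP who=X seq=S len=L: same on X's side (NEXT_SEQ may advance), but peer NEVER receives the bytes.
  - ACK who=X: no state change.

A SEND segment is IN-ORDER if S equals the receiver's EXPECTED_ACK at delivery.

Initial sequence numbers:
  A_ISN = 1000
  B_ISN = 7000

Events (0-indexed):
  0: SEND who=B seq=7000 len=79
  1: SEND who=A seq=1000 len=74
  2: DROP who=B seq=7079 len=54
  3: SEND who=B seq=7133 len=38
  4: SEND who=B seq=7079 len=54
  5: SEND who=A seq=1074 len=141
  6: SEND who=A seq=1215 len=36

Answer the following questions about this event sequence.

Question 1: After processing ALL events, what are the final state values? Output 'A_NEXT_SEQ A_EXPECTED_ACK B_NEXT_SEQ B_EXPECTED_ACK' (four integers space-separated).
Answer: 1251 7171 7171 1251

Derivation:
After event 0: A_seq=1000 A_ack=7079 B_seq=7079 B_ack=1000
After event 1: A_seq=1074 A_ack=7079 B_seq=7079 B_ack=1074
After event 2: A_seq=1074 A_ack=7079 B_seq=7133 B_ack=1074
After event 3: A_seq=1074 A_ack=7079 B_seq=7171 B_ack=1074
After event 4: A_seq=1074 A_ack=7171 B_seq=7171 B_ack=1074
After event 5: A_seq=1215 A_ack=7171 B_seq=7171 B_ack=1215
After event 6: A_seq=1251 A_ack=7171 B_seq=7171 B_ack=1251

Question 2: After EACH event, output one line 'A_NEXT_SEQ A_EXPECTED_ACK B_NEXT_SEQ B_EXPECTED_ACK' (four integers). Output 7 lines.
1000 7079 7079 1000
1074 7079 7079 1074
1074 7079 7133 1074
1074 7079 7171 1074
1074 7171 7171 1074
1215 7171 7171 1215
1251 7171 7171 1251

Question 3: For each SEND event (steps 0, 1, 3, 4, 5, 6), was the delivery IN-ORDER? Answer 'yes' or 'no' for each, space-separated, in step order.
Answer: yes yes no yes yes yes

Derivation:
Step 0: SEND seq=7000 -> in-order
Step 1: SEND seq=1000 -> in-order
Step 3: SEND seq=7133 -> out-of-order
Step 4: SEND seq=7079 -> in-order
Step 5: SEND seq=1074 -> in-order
Step 6: SEND seq=1215 -> in-order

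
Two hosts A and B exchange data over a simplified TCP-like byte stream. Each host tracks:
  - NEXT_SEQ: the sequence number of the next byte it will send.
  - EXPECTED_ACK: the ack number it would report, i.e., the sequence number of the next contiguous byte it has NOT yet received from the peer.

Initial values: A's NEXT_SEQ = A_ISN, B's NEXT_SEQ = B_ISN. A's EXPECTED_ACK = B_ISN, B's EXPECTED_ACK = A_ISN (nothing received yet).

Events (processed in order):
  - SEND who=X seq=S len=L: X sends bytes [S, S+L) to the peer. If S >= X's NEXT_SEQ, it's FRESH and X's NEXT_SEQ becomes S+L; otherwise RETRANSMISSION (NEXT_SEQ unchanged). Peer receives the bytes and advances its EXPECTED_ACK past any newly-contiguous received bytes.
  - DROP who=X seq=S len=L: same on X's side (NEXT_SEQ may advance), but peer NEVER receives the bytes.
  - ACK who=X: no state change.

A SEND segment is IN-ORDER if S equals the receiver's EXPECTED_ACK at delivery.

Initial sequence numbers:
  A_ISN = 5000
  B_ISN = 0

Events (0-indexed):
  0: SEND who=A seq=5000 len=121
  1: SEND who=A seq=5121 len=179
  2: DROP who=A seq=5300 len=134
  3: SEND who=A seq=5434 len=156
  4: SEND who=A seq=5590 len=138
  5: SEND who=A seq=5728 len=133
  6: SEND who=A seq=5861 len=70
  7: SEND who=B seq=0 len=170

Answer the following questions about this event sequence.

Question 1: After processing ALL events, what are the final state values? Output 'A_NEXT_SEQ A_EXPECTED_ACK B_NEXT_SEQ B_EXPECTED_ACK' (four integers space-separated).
Answer: 5931 170 170 5300

Derivation:
After event 0: A_seq=5121 A_ack=0 B_seq=0 B_ack=5121
After event 1: A_seq=5300 A_ack=0 B_seq=0 B_ack=5300
After event 2: A_seq=5434 A_ack=0 B_seq=0 B_ack=5300
After event 3: A_seq=5590 A_ack=0 B_seq=0 B_ack=5300
After event 4: A_seq=5728 A_ack=0 B_seq=0 B_ack=5300
After event 5: A_seq=5861 A_ack=0 B_seq=0 B_ack=5300
After event 6: A_seq=5931 A_ack=0 B_seq=0 B_ack=5300
After event 7: A_seq=5931 A_ack=170 B_seq=170 B_ack=5300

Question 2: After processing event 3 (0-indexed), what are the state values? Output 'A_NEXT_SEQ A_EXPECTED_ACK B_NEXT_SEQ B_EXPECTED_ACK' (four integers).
After event 0: A_seq=5121 A_ack=0 B_seq=0 B_ack=5121
After event 1: A_seq=5300 A_ack=0 B_seq=0 B_ack=5300
After event 2: A_seq=5434 A_ack=0 B_seq=0 B_ack=5300
After event 3: A_seq=5590 A_ack=0 B_seq=0 B_ack=5300

5590 0 0 5300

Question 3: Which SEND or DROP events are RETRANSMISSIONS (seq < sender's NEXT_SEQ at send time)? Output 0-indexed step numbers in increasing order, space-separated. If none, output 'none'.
Step 0: SEND seq=5000 -> fresh
Step 1: SEND seq=5121 -> fresh
Step 2: DROP seq=5300 -> fresh
Step 3: SEND seq=5434 -> fresh
Step 4: SEND seq=5590 -> fresh
Step 5: SEND seq=5728 -> fresh
Step 6: SEND seq=5861 -> fresh
Step 7: SEND seq=0 -> fresh

Answer: none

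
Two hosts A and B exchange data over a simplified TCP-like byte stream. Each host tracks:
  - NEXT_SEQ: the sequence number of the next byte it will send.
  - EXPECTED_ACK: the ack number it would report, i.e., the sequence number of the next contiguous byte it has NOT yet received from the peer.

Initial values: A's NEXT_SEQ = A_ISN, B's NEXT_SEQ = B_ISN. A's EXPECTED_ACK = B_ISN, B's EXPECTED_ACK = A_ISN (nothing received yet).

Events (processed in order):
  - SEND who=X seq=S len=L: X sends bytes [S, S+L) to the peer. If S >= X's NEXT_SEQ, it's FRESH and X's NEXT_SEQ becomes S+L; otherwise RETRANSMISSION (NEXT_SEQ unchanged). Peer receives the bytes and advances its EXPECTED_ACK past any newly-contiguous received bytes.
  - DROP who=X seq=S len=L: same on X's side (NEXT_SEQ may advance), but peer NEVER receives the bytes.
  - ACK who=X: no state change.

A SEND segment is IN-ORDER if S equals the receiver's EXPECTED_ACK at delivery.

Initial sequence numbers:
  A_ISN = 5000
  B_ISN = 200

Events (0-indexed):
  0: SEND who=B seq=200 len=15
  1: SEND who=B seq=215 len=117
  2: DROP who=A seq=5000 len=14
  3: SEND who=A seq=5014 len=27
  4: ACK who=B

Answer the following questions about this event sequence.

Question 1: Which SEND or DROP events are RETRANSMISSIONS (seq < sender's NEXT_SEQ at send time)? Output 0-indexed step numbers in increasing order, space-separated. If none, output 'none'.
Answer: none

Derivation:
Step 0: SEND seq=200 -> fresh
Step 1: SEND seq=215 -> fresh
Step 2: DROP seq=5000 -> fresh
Step 3: SEND seq=5014 -> fresh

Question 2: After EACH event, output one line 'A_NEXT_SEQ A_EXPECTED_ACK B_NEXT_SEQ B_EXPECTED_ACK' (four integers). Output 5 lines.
5000 215 215 5000
5000 332 332 5000
5014 332 332 5000
5041 332 332 5000
5041 332 332 5000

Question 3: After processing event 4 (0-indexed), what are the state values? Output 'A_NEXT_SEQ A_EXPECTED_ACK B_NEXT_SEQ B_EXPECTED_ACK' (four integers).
After event 0: A_seq=5000 A_ack=215 B_seq=215 B_ack=5000
After event 1: A_seq=5000 A_ack=332 B_seq=332 B_ack=5000
After event 2: A_seq=5014 A_ack=332 B_seq=332 B_ack=5000
After event 3: A_seq=5041 A_ack=332 B_seq=332 B_ack=5000
After event 4: A_seq=5041 A_ack=332 B_seq=332 B_ack=5000

5041 332 332 5000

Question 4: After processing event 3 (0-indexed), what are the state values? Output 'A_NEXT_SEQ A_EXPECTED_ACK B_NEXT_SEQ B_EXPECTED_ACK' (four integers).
After event 0: A_seq=5000 A_ack=215 B_seq=215 B_ack=5000
After event 1: A_seq=5000 A_ack=332 B_seq=332 B_ack=5000
After event 2: A_seq=5014 A_ack=332 B_seq=332 B_ack=5000
After event 3: A_seq=5041 A_ack=332 B_seq=332 B_ack=5000

5041 332 332 5000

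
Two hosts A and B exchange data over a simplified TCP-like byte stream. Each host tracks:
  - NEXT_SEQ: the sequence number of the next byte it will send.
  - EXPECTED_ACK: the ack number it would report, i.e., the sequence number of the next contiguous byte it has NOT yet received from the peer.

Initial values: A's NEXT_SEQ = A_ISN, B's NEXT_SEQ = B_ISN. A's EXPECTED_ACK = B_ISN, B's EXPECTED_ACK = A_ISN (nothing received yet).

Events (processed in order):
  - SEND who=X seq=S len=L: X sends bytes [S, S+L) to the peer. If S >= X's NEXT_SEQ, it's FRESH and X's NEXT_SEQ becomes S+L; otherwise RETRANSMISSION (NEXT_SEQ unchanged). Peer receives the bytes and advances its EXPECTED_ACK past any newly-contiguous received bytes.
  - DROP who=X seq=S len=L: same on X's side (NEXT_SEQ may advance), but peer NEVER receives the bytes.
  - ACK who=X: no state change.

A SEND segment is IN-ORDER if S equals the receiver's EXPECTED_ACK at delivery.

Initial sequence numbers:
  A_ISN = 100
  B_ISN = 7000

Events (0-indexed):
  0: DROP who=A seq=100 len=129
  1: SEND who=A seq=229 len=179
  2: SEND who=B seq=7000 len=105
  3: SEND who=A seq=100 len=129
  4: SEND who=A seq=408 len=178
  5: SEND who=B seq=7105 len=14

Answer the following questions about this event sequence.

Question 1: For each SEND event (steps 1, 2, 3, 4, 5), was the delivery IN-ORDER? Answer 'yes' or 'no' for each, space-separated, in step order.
Step 1: SEND seq=229 -> out-of-order
Step 2: SEND seq=7000 -> in-order
Step 3: SEND seq=100 -> in-order
Step 4: SEND seq=408 -> in-order
Step 5: SEND seq=7105 -> in-order

Answer: no yes yes yes yes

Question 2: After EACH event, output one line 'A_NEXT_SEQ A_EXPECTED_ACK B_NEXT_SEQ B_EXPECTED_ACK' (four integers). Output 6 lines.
229 7000 7000 100
408 7000 7000 100
408 7105 7105 100
408 7105 7105 408
586 7105 7105 586
586 7119 7119 586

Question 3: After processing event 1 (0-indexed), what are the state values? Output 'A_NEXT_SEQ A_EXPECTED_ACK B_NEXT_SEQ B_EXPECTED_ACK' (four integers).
After event 0: A_seq=229 A_ack=7000 B_seq=7000 B_ack=100
After event 1: A_seq=408 A_ack=7000 B_seq=7000 B_ack=100

408 7000 7000 100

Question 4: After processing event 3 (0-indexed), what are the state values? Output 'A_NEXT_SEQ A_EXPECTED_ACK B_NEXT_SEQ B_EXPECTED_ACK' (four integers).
After event 0: A_seq=229 A_ack=7000 B_seq=7000 B_ack=100
After event 1: A_seq=408 A_ack=7000 B_seq=7000 B_ack=100
After event 2: A_seq=408 A_ack=7105 B_seq=7105 B_ack=100
After event 3: A_seq=408 A_ack=7105 B_seq=7105 B_ack=408

408 7105 7105 408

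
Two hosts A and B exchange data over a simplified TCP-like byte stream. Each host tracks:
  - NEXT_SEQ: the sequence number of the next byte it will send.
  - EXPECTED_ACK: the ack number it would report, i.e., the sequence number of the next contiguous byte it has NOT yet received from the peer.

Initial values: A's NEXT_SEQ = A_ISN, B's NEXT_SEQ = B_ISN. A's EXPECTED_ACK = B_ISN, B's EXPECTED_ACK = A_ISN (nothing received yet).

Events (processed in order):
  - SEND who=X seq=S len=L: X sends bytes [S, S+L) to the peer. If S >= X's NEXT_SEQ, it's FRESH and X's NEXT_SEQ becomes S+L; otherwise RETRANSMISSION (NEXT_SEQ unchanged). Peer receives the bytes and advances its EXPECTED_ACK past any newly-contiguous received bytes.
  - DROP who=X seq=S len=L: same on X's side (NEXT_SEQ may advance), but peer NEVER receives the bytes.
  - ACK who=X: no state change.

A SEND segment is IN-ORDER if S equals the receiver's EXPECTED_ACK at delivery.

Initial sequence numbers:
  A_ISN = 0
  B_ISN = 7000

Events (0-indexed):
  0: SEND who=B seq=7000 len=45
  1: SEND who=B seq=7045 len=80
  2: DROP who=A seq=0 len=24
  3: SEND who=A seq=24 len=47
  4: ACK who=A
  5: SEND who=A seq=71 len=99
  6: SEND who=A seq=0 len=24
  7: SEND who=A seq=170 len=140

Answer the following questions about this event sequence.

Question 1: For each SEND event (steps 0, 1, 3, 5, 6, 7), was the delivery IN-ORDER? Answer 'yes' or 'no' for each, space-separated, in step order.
Answer: yes yes no no yes yes

Derivation:
Step 0: SEND seq=7000 -> in-order
Step 1: SEND seq=7045 -> in-order
Step 3: SEND seq=24 -> out-of-order
Step 5: SEND seq=71 -> out-of-order
Step 6: SEND seq=0 -> in-order
Step 7: SEND seq=170 -> in-order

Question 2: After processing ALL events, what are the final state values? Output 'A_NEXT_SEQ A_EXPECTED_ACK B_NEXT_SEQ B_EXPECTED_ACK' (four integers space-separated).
Answer: 310 7125 7125 310

Derivation:
After event 0: A_seq=0 A_ack=7045 B_seq=7045 B_ack=0
After event 1: A_seq=0 A_ack=7125 B_seq=7125 B_ack=0
After event 2: A_seq=24 A_ack=7125 B_seq=7125 B_ack=0
After event 3: A_seq=71 A_ack=7125 B_seq=7125 B_ack=0
After event 4: A_seq=71 A_ack=7125 B_seq=7125 B_ack=0
After event 5: A_seq=170 A_ack=7125 B_seq=7125 B_ack=0
After event 6: A_seq=170 A_ack=7125 B_seq=7125 B_ack=170
After event 7: A_seq=310 A_ack=7125 B_seq=7125 B_ack=310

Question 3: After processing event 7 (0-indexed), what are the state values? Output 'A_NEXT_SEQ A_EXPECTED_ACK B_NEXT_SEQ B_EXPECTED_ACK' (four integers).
After event 0: A_seq=0 A_ack=7045 B_seq=7045 B_ack=0
After event 1: A_seq=0 A_ack=7125 B_seq=7125 B_ack=0
After event 2: A_seq=24 A_ack=7125 B_seq=7125 B_ack=0
After event 3: A_seq=71 A_ack=7125 B_seq=7125 B_ack=0
After event 4: A_seq=71 A_ack=7125 B_seq=7125 B_ack=0
After event 5: A_seq=170 A_ack=7125 B_seq=7125 B_ack=0
After event 6: A_seq=170 A_ack=7125 B_seq=7125 B_ack=170
After event 7: A_seq=310 A_ack=7125 B_seq=7125 B_ack=310

310 7125 7125 310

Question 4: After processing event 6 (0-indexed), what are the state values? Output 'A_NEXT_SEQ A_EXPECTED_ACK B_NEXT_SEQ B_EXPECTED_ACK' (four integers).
After event 0: A_seq=0 A_ack=7045 B_seq=7045 B_ack=0
After event 1: A_seq=0 A_ack=7125 B_seq=7125 B_ack=0
After event 2: A_seq=24 A_ack=7125 B_seq=7125 B_ack=0
After event 3: A_seq=71 A_ack=7125 B_seq=7125 B_ack=0
After event 4: A_seq=71 A_ack=7125 B_seq=7125 B_ack=0
After event 5: A_seq=170 A_ack=7125 B_seq=7125 B_ack=0
After event 6: A_seq=170 A_ack=7125 B_seq=7125 B_ack=170

170 7125 7125 170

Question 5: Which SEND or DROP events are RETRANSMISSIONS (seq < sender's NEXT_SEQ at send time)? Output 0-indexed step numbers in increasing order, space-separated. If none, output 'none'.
Answer: 6

Derivation:
Step 0: SEND seq=7000 -> fresh
Step 1: SEND seq=7045 -> fresh
Step 2: DROP seq=0 -> fresh
Step 3: SEND seq=24 -> fresh
Step 5: SEND seq=71 -> fresh
Step 6: SEND seq=0 -> retransmit
Step 7: SEND seq=170 -> fresh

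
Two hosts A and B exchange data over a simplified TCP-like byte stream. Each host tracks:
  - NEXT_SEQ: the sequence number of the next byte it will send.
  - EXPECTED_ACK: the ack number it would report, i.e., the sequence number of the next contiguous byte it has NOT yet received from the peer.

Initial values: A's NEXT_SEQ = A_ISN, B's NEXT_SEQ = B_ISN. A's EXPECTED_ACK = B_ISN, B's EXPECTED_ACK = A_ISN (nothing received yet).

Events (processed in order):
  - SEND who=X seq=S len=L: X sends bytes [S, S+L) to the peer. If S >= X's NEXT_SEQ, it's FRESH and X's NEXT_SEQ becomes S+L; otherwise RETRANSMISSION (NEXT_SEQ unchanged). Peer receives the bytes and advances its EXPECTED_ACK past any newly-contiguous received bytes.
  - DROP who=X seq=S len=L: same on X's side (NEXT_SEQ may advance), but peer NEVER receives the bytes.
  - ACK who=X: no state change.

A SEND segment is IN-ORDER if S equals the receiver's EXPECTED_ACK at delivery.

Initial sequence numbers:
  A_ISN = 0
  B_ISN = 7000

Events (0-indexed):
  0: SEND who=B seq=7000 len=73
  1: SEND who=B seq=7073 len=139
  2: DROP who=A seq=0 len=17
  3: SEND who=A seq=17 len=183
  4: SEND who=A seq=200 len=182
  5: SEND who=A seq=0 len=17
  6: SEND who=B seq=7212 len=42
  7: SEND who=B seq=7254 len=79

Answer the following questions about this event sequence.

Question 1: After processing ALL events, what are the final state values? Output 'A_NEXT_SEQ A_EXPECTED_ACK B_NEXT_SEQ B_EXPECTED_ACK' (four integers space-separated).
Answer: 382 7333 7333 382

Derivation:
After event 0: A_seq=0 A_ack=7073 B_seq=7073 B_ack=0
After event 1: A_seq=0 A_ack=7212 B_seq=7212 B_ack=0
After event 2: A_seq=17 A_ack=7212 B_seq=7212 B_ack=0
After event 3: A_seq=200 A_ack=7212 B_seq=7212 B_ack=0
After event 4: A_seq=382 A_ack=7212 B_seq=7212 B_ack=0
After event 5: A_seq=382 A_ack=7212 B_seq=7212 B_ack=382
After event 6: A_seq=382 A_ack=7254 B_seq=7254 B_ack=382
After event 7: A_seq=382 A_ack=7333 B_seq=7333 B_ack=382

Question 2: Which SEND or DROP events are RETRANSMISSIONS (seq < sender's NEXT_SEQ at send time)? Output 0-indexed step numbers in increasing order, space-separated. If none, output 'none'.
Step 0: SEND seq=7000 -> fresh
Step 1: SEND seq=7073 -> fresh
Step 2: DROP seq=0 -> fresh
Step 3: SEND seq=17 -> fresh
Step 4: SEND seq=200 -> fresh
Step 5: SEND seq=0 -> retransmit
Step 6: SEND seq=7212 -> fresh
Step 7: SEND seq=7254 -> fresh

Answer: 5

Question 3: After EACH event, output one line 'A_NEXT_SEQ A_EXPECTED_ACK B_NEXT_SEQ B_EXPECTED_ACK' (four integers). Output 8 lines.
0 7073 7073 0
0 7212 7212 0
17 7212 7212 0
200 7212 7212 0
382 7212 7212 0
382 7212 7212 382
382 7254 7254 382
382 7333 7333 382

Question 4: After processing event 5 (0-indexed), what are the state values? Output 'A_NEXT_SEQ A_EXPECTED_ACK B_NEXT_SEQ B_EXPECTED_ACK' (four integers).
After event 0: A_seq=0 A_ack=7073 B_seq=7073 B_ack=0
After event 1: A_seq=0 A_ack=7212 B_seq=7212 B_ack=0
After event 2: A_seq=17 A_ack=7212 B_seq=7212 B_ack=0
After event 3: A_seq=200 A_ack=7212 B_seq=7212 B_ack=0
After event 4: A_seq=382 A_ack=7212 B_seq=7212 B_ack=0
After event 5: A_seq=382 A_ack=7212 B_seq=7212 B_ack=382

382 7212 7212 382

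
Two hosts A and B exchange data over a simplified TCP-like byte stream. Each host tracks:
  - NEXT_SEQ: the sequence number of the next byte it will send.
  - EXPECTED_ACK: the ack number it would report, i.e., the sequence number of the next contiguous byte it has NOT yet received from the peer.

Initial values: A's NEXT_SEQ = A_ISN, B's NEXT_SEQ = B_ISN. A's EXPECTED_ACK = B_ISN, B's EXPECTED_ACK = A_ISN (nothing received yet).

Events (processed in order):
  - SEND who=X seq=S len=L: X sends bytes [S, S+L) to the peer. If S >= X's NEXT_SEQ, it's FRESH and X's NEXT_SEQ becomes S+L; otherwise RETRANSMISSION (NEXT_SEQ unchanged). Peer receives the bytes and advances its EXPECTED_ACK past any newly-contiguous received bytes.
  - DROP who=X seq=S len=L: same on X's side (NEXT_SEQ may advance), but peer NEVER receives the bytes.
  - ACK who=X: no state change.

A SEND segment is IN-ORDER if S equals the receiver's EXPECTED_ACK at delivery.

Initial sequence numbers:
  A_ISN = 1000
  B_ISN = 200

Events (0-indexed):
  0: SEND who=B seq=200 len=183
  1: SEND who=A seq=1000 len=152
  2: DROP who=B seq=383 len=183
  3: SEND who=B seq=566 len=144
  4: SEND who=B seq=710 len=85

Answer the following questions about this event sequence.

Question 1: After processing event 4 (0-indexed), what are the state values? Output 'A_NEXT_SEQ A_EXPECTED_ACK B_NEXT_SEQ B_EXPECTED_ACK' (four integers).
After event 0: A_seq=1000 A_ack=383 B_seq=383 B_ack=1000
After event 1: A_seq=1152 A_ack=383 B_seq=383 B_ack=1152
After event 2: A_seq=1152 A_ack=383 B_seq=566 B_ack=1152
After event 3: A_seq=1152 A_ack=383 B_seq=710 B_ack=1152
After event 4: A_seq=1152 A_ack=383 B_seq=795 B_ack=1152

1152 383 795 1152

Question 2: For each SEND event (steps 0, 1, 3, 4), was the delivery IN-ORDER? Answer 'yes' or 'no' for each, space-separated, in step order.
Step 0: SEND seq=200 -> in-order
Step 1: SEND seq=1000 -> in-order
Step 3: SEND seq=566 -> out-of-order
Step 4: SEND seq=710 -> out-of-order

Answer: yes yes no no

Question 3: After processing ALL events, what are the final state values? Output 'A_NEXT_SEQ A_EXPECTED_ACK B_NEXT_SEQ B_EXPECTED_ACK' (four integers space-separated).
Answer: 1152 383 795 1152

Derivation:
After event 0: A_seq=1000 A_ack=383 B_seq=383 B_ack=1000
After event 1: A_seq=1152 A_ack=383 B_seq=383 B_ack=1152
After event 2: A_seq=1152 A_ack=383 B_seq=566 B_ack=1152
After event 3: A_seq=1152 A_ack=383 B_seq=710 B_ack=1152
After event 4: A_seq=1152 A_ack=383 B_seq=795 B_ack=1152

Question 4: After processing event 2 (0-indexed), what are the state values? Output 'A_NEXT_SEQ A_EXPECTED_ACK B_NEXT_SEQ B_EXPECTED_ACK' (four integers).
After event 0: A_seq=1000 A_ack=383 B_seq=383 B_ack=1000
After event 1: A_seq=1152 A_ack=383 B_seq=383 B_ack=1152
After event 2: A_seq=1152 A_ack=383 B_seq=566 B_ack=1152

1152 383 566 1152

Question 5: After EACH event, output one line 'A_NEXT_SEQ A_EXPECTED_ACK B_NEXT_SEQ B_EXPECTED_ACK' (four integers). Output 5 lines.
1000 383 383 1000
1152 383 383 1152
1152 383 566 1152
1152 383 710 1152
1152 383 795 1152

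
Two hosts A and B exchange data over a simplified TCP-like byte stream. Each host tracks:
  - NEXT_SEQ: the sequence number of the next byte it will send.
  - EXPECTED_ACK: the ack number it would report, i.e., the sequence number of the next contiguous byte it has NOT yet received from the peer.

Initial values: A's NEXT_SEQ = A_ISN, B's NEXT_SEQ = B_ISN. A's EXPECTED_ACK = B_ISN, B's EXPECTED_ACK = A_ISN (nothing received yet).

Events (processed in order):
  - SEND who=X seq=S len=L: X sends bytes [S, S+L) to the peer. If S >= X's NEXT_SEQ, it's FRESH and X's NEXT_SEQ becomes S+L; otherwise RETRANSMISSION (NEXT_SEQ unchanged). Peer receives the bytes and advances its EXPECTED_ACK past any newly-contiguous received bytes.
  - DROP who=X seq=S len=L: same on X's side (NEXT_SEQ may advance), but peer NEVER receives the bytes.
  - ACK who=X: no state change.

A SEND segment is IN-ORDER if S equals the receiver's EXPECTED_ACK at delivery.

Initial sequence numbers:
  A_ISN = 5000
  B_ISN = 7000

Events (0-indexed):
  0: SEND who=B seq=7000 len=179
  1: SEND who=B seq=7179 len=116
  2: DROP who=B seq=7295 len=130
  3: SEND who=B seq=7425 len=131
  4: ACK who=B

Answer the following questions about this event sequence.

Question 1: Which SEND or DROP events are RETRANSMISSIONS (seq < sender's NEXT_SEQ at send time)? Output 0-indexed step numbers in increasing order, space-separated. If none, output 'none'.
Step 0: SEND seq=7000 -> fresh
Step 1: SEND seq=7179 -> fresh
Step 2: DROP seq=7295 -> fresh
Step 3: SEND seq=7425 -> fresh

Answer: none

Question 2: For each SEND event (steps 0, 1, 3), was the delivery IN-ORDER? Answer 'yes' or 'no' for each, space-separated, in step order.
Step 0: SEND seq=7000 -> in-order
Step 1: SEND seq=7179 -> in-order
Step 3: SEND seq=7425 -> out-of-order

Answer: yes yes no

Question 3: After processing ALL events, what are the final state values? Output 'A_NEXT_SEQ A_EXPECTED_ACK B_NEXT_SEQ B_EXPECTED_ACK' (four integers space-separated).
Answer: 5000 7295 7556 5000

Derivation:
After event 0: A_seq=5000 A_ack=7179 B_seq=7179 B_ack=5000
After event 1: A_seq=5000 A_ack=7295 B_seq=7295 B_ack=5000
After event 2: A_seq=5000 A_ack=7295 B_seq=7425 B_ack=5000
After event 3: A_seq=5000 A_ack=7295 B_seq=7556 B_ack=5000
After event 4: A_seq=5000 A_ack=7295 B_seq=7556 B_ack=5000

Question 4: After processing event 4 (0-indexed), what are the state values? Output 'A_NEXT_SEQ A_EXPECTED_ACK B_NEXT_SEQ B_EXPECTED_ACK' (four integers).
After event 0: A_seq=5000 A_ack=7179 B_seq=7179 B_ack=5000
After event 1: A_seq=5000 A_ack=7295 B_seq=7295 B_ack=5000
After event 2: A_seq=5000 A_ack=7295 B_seq=7425 B_ack=5000
After event 3: A_seq=5000 A_ack=7295 B_seq=7556 B_ack=5000
After event 4: A_seq=5000 A_ack=7295 B_seq=7556 B_ack=5000

5000 7295 7556 5000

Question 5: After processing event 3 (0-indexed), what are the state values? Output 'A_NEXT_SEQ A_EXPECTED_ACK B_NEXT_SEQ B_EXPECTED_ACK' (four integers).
After event 0: A_seq=5000 A_ack=7179 B_seq=7179 B_ack=5000
After event 1: A_seq=5000 A_ack=7295 B_seq=7295 B_ack=5000
After event 2: A_seq=5000 A_ack=7295 B_seq=7425 B_ack=5000
After event 3: A_seq=5000 A_ack=7295 B_seq=7556 B_ack=5000

5000 7295 7556 5000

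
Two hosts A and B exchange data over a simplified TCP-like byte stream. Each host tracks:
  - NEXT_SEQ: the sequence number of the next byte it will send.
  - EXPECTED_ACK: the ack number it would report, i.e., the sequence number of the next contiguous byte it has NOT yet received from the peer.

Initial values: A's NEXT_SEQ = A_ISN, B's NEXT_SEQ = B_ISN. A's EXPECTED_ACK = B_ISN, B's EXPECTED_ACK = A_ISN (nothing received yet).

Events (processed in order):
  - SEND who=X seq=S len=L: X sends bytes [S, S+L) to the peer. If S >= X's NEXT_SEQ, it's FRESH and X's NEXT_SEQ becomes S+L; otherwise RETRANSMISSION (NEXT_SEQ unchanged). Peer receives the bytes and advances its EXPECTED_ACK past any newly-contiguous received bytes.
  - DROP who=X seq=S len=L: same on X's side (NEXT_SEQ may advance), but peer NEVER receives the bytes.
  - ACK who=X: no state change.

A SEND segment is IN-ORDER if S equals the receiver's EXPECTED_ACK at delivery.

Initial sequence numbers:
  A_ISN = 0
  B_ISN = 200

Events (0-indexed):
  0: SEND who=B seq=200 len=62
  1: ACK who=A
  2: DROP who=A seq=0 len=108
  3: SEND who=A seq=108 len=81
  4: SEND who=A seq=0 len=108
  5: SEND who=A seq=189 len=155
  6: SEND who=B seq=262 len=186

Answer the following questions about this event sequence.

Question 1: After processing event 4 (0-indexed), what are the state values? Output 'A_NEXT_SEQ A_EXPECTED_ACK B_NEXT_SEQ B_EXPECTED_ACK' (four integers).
After event 0: A_seq=0 A_ack=262 B_seq=262 B_ack=0
After event 1: A_seq=0 A_ack=262 B_seq=262 B_ack=0
After event 2: A_seq=108 A_ack=262 B_seq=262 B_ack=0
After event 3: A_seq=189 A_ack=262 B_seq=262 B_ack=0
After event 4: A_seq=189 A_ack=262 B_seq=262 B_ack=189

189 262 262 189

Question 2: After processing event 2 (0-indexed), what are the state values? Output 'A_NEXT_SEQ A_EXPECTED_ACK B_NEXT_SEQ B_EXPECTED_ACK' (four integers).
After event 0: A_seq=0 A_ack=262 B_seq=262 B_ack=0
After event 1: A_seq=0 A_ack=262 B_seq=262 B_ack=0
After event 2: A_seq=108 A_ack=262 B_seq=262 B_ack=0

108 262 262 0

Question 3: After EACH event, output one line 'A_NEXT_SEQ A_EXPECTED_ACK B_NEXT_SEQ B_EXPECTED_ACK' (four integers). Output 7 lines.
0 262 262 0
0 262 262 0
108 262 262 0
189 262 262 0
189 262 262 189
344 262 262 344
344 448 448 344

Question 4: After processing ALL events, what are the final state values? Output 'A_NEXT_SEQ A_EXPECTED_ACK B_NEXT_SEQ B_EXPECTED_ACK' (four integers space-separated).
After event 0: A_seq=0 A_ack=262 B_seq=262 B_ack=0
After event 1: A_seq=0 A_ack=262 B_seq=262 B_ack=0
After event 2: A_seq=108 A_ack=262 B_seq=262 B_ack=0
After event 3: A_seq=189 A_ack=262 B_seq=262 B_ack=0
After event 4: A_seq=189 A_ack=262 B_seq=262 B_ack=189
After event 5: A_seq=344 A_ack=262 B_seq=262 B_ack=344
After event 6: A_seq=344 A_ack=448 B_seq=448 B_ack=344

Answer: 344 448 448 344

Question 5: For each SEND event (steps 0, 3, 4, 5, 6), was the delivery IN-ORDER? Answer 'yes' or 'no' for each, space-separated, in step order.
Step 0: SEND seq=200 -> in-order
Step 3: SEND seq=108 -> out-of-order
Step 4: SEND seq=0 -> in-order
Step 5: SEND seq=189 -> in-order
Step 6: SEND seq=262 -> in-order

Answer: yes no yes yes yes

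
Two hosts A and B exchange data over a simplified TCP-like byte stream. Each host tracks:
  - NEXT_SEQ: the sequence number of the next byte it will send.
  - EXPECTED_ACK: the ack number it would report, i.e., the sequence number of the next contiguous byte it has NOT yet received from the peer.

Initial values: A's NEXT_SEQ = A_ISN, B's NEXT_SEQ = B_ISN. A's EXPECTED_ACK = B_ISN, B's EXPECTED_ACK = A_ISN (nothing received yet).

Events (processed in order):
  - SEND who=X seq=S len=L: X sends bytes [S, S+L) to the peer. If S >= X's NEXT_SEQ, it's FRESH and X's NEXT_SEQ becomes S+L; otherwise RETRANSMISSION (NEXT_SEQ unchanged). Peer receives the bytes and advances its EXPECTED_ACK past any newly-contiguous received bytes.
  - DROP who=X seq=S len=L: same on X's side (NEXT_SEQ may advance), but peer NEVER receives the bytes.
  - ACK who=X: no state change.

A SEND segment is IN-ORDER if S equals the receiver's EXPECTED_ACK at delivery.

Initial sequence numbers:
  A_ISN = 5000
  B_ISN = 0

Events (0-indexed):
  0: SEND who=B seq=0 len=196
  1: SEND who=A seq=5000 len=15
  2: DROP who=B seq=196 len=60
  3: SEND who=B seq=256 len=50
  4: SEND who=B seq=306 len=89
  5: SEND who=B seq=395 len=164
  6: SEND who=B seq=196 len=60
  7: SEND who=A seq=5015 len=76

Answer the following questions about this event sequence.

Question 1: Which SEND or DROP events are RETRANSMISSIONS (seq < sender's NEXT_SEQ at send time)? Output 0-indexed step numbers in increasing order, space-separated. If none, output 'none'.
Answer: 6

Derivation:
Step 0: SEND seq=0 -> fresh
Step 1: SEND seq=5000 -> fresh
Step 2: DROP seq=196 -> fresh
Step 3: SEND seq=256 -> fresh
Step 4: SEND seq=306 -> fresh
Step 5: SEND seq=395 -> fresh
Step 6: SEND seq=196 -> retransmit
Step 7: SEND seq=5015 -> fresh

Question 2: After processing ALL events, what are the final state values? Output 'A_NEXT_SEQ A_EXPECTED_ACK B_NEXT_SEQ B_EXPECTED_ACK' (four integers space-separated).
Answer: 5091 559 559 5091

Derivation:
After event 0: A_seq=5000 A_ack=196 B_seq=196 B_ack=5000
After event 1: A_seq=5015 A_ack=196 B_seq=196 B_ack=5015
After event 2: A_seq=5015 A_ack=196 B_seq=256 B_ack=5015
After event 3: A_seq=5015 A_ack=196 B_seq=306 B_ack=5015
After event 4: A_seq=5015 A_ack=196 B_seq=395 B_ack=5015
After event 5: A_seq=5015 A_ack=196 B_seq=559 B_ack=5015
After event 6: A_seq=5015 A_ack=559 B_seq=559 B_ack=5015
After event 7: A_seq=5091 A_ack=559 B_seq=559 B_ack=5091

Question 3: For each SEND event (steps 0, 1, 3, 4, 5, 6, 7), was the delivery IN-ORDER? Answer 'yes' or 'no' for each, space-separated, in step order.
Step 0: SEND seq=0 -> in-order
Step 1: SEND seq=5000 -> in-order
Step 3: SEND seq=256 -> out-of-order
Step 4: SEND seq=306 -> out-of-order
Step 5: SEND seq=395 -> out-of-order
Step 6: SEND seq=196 -> in-order
Step 7: SEND seq=5015 -> in-order

Answer: yes yes no no no yes yes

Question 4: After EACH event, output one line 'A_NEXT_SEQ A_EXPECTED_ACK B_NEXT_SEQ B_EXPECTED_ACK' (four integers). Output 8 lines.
5000 196 196 5000
5015 196 196 5015
5015 196 256 5015
5015 196 306 5015
5015 196 395 5015
5015 196 559 5015
5015 559 559 5015
5091 559 559 5091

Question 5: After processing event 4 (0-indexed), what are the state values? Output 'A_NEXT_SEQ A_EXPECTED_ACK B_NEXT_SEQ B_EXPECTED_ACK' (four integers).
After event 0: A_seq=5000 A_ack=196 B_seq=196 B_ack=5000
After event 1: A_seq=5015 A_ack=196 B_seq=196 B_ack=5015
After event 2: A_seq=5015 A_ack=196 B_seq=256 B_ack=5015
After event 3: A_seq=5015 A_ack=196 B_seq=306 B_ack=5015
After event 4: A_seq=5015 A_ack=196 B_seq=395 B_ack=5015

5015 196 395 5015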